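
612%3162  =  612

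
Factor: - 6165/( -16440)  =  3/8 = 2^(- 3)*3^1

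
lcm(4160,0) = 0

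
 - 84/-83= 1  +  1/83=1.01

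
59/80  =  59/80 =0.74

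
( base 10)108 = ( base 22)4K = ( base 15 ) 73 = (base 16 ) 6C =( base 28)3o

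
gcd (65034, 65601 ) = 9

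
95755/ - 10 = - 19151/2 = - 9575.50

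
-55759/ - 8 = 55759/8  =  6969.88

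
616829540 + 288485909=905315449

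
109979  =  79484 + 30495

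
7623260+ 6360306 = 13983566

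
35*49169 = 1720915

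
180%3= 0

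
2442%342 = 48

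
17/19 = 17/19 = 0.89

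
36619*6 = 219714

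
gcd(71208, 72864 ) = 1656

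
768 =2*384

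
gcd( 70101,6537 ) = 3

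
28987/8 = 3623 + 3/8 = 3623.38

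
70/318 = 35/159  =  0.22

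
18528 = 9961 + 8567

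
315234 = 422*747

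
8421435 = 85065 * 99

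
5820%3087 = 2733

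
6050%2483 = 1084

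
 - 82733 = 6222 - 88955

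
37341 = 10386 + 26955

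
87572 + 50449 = 138021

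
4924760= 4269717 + 655043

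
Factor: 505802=2^1 * 11^1*83^1*277^1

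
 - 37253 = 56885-94138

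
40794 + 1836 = 42630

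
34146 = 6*5691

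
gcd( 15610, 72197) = 1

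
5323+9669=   14992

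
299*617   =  184483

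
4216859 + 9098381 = 13315240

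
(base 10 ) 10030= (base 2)10011100101110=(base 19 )18EH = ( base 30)B4A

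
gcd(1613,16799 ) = 1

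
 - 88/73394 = -44/36697 = - 0.00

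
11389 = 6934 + 4455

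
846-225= 621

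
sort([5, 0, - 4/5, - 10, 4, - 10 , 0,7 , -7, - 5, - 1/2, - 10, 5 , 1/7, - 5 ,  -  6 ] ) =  [ - 10, - 10, - 10,-7, - 6, -5, - 5, - 4/5, - 1/2, 0 , 0, 1/7,  4, 5, 5, 7] 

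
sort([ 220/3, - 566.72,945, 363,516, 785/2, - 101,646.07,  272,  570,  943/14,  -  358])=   [- 566.72, - 358,- 101,  943/14, 220/3,272,363,785/2,  516, 570 , 646.07, 945 ]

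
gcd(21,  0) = 21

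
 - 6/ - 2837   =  6/2837  =  0.00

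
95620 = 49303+46317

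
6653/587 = 6653/587 = 11.33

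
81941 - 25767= 56174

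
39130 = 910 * 43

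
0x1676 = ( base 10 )5750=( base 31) 5uf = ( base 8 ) 13166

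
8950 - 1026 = 7924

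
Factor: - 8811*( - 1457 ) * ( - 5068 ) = -2^2 * 3^2*7^1*11^1*31^1*47^1* 89^1*181^1 = -  65061093636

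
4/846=2/423 = 0.00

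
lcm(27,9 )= 27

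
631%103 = 13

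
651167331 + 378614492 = 1029781823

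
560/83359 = 560/83359 = 0.01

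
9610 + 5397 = 15007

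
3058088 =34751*88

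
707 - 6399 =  - 5692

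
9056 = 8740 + 316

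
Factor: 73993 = 61^1*1213^1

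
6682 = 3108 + 3574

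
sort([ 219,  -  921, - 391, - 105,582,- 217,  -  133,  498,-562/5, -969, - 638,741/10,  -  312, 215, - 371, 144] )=[ -969, - 921, - 638, - 391, - 371,  -  312, - 217, - 133, - 562/5, - 105,741/10, 144,215, 219,498,582 ]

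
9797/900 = 9797/900  =  10.89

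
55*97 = 5335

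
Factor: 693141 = 3^1*17^1 * 13591^1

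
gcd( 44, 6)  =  2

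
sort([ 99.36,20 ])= [20, 99.36 ]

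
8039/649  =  8039/649 = 12.39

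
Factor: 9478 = 2^1 * 7^1*677^1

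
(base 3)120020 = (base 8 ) 633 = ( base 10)411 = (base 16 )19b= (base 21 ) jc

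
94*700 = 65800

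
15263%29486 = 15263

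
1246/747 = 1+ 499/747 = 1.67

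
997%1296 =997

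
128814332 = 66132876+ 62681456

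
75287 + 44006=119293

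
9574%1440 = 934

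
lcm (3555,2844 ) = 14220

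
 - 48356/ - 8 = 12089/2 = 6044.50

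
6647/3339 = 1+3308/3339 = 1.99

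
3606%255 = 36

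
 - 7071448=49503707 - 56575155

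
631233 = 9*70137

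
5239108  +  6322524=11561632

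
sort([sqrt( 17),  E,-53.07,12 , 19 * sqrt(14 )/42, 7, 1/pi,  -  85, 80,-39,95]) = [ - 85, - 53.07, - 39,1/pi,  19 * sqrt ( 14) /42,E,  sqrt( 17), 7,  12, 80,95]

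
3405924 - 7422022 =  - 4016098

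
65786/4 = 16446 + 1/2 = 16446.50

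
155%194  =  155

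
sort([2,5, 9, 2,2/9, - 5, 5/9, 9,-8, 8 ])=[-8,-5, 2/9, 5/9, 2, 2, 5, 8,9, 9]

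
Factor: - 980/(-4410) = 2^1*3^(  -  2 ) = 2/9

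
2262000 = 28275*80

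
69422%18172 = 14906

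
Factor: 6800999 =6800999^1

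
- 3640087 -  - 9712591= 6072504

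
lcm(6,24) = 24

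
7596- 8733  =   - 1137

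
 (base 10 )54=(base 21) 2C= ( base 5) 204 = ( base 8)66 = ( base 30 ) 1o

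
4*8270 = 33080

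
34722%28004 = 6718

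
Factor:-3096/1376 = -2^( - 2) * 3^2  =  - 9/4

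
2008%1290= 718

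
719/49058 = 719/49058 = 0.01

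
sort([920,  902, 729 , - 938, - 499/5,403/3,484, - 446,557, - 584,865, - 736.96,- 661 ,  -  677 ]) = [ - 938, - 736.96, - 677, - 661, - 584, - 446, - 499/5,403/3,484, 557,729,865,  902,920 ] 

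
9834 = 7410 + 2424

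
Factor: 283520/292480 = 443^1*457^( - 1) = 443/457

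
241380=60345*4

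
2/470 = 1/235 = 0.00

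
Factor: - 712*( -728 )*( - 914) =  - 2^7*7^1*13^1*89^1  *  457^1 = -  473759104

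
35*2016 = 70560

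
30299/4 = 7574+3/4 = 7574.75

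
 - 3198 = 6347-9545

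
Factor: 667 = 23^1*29^1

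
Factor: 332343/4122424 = 2^( - 3 )*3^4*11^1*251^( - 1) *373^1* 2053^(  -  1) 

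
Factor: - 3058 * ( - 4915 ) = 2^1*5^1*11^1*139^1*983^1 = 15030070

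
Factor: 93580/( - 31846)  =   - 2^1*5^1*4679^1*15923^( - 1) = - 46790/15923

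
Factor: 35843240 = 2^3 * 5^1 * 577^1*1553^1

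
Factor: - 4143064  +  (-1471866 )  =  - 5614930=-2^1 * 5^1*17^1*33029^1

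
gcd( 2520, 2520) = 2520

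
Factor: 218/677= 2^1*109^1 * 677^( - 1 )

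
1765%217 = 29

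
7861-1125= 6736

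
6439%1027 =277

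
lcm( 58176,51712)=465408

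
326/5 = 65+1/5 = 65.20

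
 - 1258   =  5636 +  - 6894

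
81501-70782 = 10719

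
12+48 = 60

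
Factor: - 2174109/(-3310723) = 3^1*7^1*13^(-1) *37^( - 1)*6883^(-1)*103529^1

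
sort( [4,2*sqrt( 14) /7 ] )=[ 2*  sqrt( 14)/7  ,  4] 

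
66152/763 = 66152/763 = 86.70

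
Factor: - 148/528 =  - 37/132   =  - 2^( - 2)*3^( - 1)*11^( - 1 )*37^1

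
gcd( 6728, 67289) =1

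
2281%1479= 802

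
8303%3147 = 2009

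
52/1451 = 52/1451 = 0.04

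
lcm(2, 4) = 4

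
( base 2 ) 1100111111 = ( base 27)13l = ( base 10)831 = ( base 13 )4BC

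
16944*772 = 13080768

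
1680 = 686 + 994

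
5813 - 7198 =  - 1385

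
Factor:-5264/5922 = - 8/9 = -2^3* 3^ ( - 2 )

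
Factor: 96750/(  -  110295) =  - 50/57=-  2^1 * 3^(  -  1)*5^2*19^( - 1)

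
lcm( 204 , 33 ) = 2244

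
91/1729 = 1/19  =  0.05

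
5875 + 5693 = 11568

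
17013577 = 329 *51713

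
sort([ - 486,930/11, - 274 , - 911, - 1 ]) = [ - 911, - 486,-274, - 1,930/11 ]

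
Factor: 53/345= 3^ (-1)*5^(-1 )*23^( - 1) * 53^1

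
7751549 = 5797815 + 1953734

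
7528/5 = 7528/5 = 1505.60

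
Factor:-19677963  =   - 3^1*31^1*457^1*463^1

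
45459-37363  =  8096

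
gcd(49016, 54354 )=2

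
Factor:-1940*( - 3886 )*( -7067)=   -  2^3  *  5^1 *29^1*37^1*67^1*97^1*191^1 = -53276982280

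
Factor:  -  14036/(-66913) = 2^2 * 7^(-1 )*29^1*79^( - 1 ) = 116/553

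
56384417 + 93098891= 149483308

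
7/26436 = 7/26436 = 0.00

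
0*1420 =0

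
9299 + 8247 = 17546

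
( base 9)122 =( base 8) 145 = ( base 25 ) 41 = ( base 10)101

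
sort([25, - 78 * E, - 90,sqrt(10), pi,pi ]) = [ - 78*E , - 90, pi,pi,sqrt(10),25]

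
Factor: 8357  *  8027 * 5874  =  394037547486 = 2^1 * 3^1* 11^1*23^1 * 61^1*89^1*137^1 * 349^1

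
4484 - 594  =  3890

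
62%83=62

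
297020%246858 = 50162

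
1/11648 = 1/11648 = 0.00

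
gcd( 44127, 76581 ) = 9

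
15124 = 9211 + 5913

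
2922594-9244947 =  - 6322353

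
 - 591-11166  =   - 11757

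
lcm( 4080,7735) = 371280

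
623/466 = 623/466  =  1.34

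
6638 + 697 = 7335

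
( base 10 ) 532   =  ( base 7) 1360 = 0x214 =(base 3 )201201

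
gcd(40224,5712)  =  48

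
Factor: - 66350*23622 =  -1567319700 = - 2^2 * 3^1 * 5^2 * 31^1*127^1*1327^1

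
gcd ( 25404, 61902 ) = 6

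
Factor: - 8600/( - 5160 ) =3^( - 1 )*5^1 = 5/3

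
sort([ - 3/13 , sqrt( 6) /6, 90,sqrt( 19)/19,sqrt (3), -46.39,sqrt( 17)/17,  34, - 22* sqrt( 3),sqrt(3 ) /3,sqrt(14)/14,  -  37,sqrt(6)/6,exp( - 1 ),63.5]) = [ - 46.39, - 22*sqrt( 3), - 37 , - 3/13,sqrt ( 19)/19,sqrt( 17) /17, sqrt( 14)/14,exp( - 1 ),sqrt( 6)/6, sqrt( 6 )/6,sqrt( 3 )/3, sqrt (3),34, 63.5 , 90 ] 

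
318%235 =83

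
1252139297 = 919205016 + 332934281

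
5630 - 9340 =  - 3710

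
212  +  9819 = 10031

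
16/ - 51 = -1 + 35/51=-0.31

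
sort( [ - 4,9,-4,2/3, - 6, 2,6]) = [ - 6 , - 4,  -  4, 2/3, 2, 6,  9 ]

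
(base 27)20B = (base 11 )1116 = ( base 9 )2012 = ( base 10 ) 1469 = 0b10110111101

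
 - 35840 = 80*( - 448 ) 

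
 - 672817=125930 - 798747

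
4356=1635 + 2721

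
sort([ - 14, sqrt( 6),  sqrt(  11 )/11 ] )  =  [ -14, sqrt( 11 ) /11 , sqrt( 6 ) ]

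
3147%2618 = 529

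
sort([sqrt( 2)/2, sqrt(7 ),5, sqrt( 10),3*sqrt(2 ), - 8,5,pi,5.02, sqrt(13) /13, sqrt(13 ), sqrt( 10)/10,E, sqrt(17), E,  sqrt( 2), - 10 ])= [ - 10, - 8, sqrt( 13)/13 , sqrt( 10 )/10, sqrt ( 2 )/2,sqrt(2),  sqrt(7),E, E,pi,sqrt( 10), sqrt( 13), sqrt( 17),3*sqrt(2), 5,5, 5.02 ]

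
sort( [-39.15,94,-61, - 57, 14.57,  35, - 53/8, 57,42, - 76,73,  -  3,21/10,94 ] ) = [ - 76, - 61 , - 57, - 39.15, - 53/8, - 3,  21/10,14.57, 35,42,57,73,94, 94 ]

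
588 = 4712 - 4124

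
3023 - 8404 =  - 5381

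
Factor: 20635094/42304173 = 2^1*3^( - 1)*23^1 * 173^1 * 1381^( - 1)*2593^1*10211^( - 1 )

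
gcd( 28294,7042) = 14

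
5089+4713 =9802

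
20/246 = 10/123  =  0.08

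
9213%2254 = 197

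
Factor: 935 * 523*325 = 158926625 = 5^3*11^1*13^1 * 17^1 * 523^1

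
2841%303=114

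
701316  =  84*8349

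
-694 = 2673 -3367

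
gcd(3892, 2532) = 4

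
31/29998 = 31/29998 = 0.00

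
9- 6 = 3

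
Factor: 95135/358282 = 265/998 = 2^(-1)  *  5^1 * 53^1*499^ ( -1)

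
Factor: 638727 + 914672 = 349^1*4451^1 = 1553399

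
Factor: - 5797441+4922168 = - 7^1*19^1*6581^1 =-  875273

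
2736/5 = 547+1/5 = 547.20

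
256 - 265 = -9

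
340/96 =3 + 13/24 = 3.54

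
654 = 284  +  370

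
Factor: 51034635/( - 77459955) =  - 3^1 * 29^1*39107^1*5163997^( - 1)  =  - 3402309/5163997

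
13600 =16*850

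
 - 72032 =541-72573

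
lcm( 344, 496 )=21328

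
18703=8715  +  9988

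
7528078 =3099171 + 4428907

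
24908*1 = 24908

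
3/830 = 3/830 = 0.00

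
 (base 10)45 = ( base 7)63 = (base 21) 23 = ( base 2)101101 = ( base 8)55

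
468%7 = 6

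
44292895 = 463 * 95665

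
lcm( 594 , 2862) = 31482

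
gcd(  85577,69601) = 1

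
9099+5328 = 14427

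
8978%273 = 242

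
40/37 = 40/37 = 1.08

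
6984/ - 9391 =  - 1 + 2407/9391 = - 0.74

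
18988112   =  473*40144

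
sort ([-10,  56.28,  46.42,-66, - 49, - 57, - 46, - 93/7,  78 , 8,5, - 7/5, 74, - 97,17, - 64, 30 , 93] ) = [ - 97, - 66, - 64, - 57,  -  49, - 46, - 93/7 , - 10,-7/5, 5 , 8, 17,30, 46.42, 56.28, 74, 78, 93]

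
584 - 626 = -42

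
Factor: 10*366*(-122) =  - 2^3*3^1*5^1*61^2= -446520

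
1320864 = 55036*24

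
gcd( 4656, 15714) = 582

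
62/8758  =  31/4379 = 0.01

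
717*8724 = 6255108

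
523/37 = 14+5/37=14.14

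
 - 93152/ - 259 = 93152/259 =359.66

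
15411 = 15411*1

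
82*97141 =7965562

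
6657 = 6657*1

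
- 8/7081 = -1 + 7073/7081 = -0.00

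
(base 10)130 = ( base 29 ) 4e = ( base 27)4M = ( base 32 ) 42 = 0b10000010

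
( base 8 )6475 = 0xd3d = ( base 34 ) 2vn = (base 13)1709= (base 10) 3389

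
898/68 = 13 + 7/34 = 13.21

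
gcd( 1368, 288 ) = 72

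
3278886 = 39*84074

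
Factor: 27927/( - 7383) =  - 3^1 * 23^( - 1)*29^1 = - 87/23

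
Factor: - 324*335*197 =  - 21382380 = - 2^2 * 3^4*5^1*67^1*197^1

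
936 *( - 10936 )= -10236096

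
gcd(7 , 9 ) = 1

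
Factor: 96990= 2^1 * 3^1 * 5^1 * 53^1*61^1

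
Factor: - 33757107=- 3^1*43^1*151^1*1733^1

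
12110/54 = 6055/27= 224.26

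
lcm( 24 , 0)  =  0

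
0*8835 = 0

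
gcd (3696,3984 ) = 48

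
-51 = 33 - 84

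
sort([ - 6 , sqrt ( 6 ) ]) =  [  -  6,sqrt(6 )]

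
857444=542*1582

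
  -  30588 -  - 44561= 13973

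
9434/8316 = 1 + 559/4158 = 1.13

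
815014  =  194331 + 620683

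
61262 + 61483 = 122745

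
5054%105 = 14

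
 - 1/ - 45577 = 1/45577= 0.00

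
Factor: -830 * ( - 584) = 484720 = 2^4  *5^1 * 73^1 * 83^1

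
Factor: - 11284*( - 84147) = 2^2 * 3^1*7^2 * 13^1*31^1*4007^1 = 949514748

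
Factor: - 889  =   -7^1*127^1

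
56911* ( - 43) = - 2447173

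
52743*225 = 11867175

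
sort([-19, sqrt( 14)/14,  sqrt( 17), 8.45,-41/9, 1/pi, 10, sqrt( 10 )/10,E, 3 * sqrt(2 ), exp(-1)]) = [- 19, - 41/9 , sqrt( 14 ) /14, sqrt( 10 ) /10, 1/pi, exp( - 1), E, sqrt( 17),3*sqrt( 2 ), 8.45,10 ] 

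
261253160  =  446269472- 185016312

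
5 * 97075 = 485375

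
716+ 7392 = 8108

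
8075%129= 77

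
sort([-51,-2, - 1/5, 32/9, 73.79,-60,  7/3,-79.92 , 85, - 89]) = [ - 89, - 79.92, - 60, - 51, - 2, - 1/5,7/3  ,  32/9, 73.79,85]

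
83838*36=3018168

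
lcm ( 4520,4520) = 4520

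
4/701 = 4/701 = 0.01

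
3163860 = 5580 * 567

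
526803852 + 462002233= 988806085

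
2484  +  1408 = 3892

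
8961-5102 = 3859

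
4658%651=101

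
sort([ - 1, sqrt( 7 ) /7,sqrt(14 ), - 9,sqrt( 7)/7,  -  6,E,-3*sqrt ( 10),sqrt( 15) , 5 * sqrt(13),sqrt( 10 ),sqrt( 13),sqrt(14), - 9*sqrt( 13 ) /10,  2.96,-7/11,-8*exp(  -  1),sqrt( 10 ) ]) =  [ - 3*sqrt( 10),-9 , - 6 , - 9*sqrt( 13)/10, - 8*exp( - 1),  -  1,-7/11, sqrt( 7)/7,sqrt(7)/7,E, 2.96,sqrt( 10),sqrt( 10),sqrt (13 ),sqrt( 14 ),sqrt( 14),sqrt( 15), 5*sqrt(13 )]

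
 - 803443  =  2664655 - 3468098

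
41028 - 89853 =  - 48825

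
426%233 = 193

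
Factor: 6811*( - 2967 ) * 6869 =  - 3^1*7^2*23^1 * 43^1*139^1*6869^1 = - 138810379953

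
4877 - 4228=649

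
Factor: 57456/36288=2^( - 2 )*3^ ( - 1)*19^1 = 19/12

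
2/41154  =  1/20577 = 0.00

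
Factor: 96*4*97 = 2^7*3^1 * 97^1= 37248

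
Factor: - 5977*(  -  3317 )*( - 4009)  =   - 19^1*31^1*43^1*107^1*139^1*211^1 = - 79481267381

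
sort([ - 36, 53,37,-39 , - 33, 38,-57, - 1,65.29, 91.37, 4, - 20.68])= [ - 57, - 39, - 36,-33, - 20.68,- 1 , 4,37,38, 53, 65.29, 91.37]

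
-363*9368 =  - 3400584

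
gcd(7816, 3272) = 8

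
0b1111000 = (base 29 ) 44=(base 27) 4c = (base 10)120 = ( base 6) 320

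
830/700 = 83/70  =  1.19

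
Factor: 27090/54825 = 2^1*3^1*5^(-1 )*7^1*17^ ( - 1 ) = 42/85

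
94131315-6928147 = 87203168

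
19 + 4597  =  4616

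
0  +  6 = 6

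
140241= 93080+47161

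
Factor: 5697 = 3^3*211^1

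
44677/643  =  44677/643 = 69.48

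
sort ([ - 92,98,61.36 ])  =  [ - 92, 61.36, 98]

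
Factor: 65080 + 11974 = 77054 = 2^1 * 59^1*653^1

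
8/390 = 4/195 = 0.02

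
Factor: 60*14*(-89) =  - 74760 = -  2^3*3^1*5^1*7^1*89^1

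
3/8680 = 3/8680  =  0.00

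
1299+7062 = 8361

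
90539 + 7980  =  98519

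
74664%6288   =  5496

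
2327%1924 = 403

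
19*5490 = 104310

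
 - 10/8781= - 1 +8771/8781 = - 0.00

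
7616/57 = 133  +  35/57 = 133.61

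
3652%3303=349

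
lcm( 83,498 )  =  498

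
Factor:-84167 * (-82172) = 2^2*17^1*4951^1*20543^1 = 6916170724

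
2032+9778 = 11810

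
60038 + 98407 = 158445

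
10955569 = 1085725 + 9869844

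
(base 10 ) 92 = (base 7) 161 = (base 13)71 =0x5C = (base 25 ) 3h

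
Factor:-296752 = - 2^4*17^1*1091^1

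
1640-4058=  - 2418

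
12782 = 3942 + 8840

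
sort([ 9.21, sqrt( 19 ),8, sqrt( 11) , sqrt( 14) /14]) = [ sqrt ( 14 ) /14 , sqrt( 11 ),sqrt( 19),8 , 9.21]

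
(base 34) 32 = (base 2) 1101000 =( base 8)150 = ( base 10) 104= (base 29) 3H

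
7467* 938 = 7004046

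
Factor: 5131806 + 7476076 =2^1 *7^1*900563^1  =  12607882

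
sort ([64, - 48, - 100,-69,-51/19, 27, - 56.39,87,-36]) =[-100, - 69,- 56.39  , -48, - 36 ,-51/19,27,64, 87 ]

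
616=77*8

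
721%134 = 51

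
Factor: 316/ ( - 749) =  - 2^2* 7^( - 1)*79^1*107^( - 1 ) 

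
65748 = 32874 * 2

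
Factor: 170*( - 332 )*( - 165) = 9312600   =  2^3*3^1*5^2 *11^1*17^1 * 83^1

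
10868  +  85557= 96425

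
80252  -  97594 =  - 17342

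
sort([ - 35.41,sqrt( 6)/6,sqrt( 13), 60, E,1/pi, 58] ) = [ - 35.41, 1/pi, sqrt( 6) /6, E,sqrt( 13),58  ,  60] 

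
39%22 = 17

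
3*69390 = 208170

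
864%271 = 51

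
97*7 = 679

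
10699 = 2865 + 7834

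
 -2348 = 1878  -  4226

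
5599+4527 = 10126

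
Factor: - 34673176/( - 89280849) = 2^3*3^( - 1)*7^( -1)*19^1 * 191^( - 1 )*22259^(- 1 )*228113^1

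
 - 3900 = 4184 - 8084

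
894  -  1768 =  - 874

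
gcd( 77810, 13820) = 10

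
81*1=81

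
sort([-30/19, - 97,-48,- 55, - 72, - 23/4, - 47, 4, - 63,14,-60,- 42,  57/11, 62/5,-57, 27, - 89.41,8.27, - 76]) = [ - 97,-89.41, -76,-72,-63,  -  60 ,-57, - 55, -48, - 47,  -  42,-23/4, - 30/19 , 4,57/11, 8.27, 62/5, 14,27]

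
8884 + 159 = 9043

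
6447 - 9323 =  - 2876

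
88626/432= 205  +  11/72 = 205.15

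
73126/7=10446 +4/7 = 10446.57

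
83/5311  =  83/5311 = 0.02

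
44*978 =43032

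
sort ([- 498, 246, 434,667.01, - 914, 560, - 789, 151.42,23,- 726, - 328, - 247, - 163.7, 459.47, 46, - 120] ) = [ - 914 , - 789 , - 726, - 498, - 328,-247, - 163.7, - 120, 23, 46,151.42,246, 434, 459.47, 560, 667.01] 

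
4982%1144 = 406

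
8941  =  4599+4342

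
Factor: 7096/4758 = 2^2*3^ ( - 1) * 13^( - 1)*61^(-1 )*887^1= 3548/2379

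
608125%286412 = 35301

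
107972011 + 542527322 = 650499333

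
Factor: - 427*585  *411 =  - 102665745 = - 3^3 * 5^1*7^1*13^1*61^1*137^1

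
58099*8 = 464792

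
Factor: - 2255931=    - 3^4*27851^1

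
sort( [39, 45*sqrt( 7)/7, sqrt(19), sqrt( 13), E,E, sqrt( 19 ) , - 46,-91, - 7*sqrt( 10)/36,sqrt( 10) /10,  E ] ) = [ - 91 , - 46, - 7*sqrt (10) /36,sqrt( 10)/10,E , E,  E, sqrt( 13),sqrt( 19),  sqrt( 19 ),45*sqrt( 7)/7,39]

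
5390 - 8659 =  - 3269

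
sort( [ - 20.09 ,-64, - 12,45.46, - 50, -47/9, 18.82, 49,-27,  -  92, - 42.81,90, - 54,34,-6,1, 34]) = [ - 92,  -  64, - 54, - 50, - 42.81, - 27, - 20.09,- 12, - 6,- 47/9,1,18.82,34,34,45.46, 49, 90]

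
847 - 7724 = - 6877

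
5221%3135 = 2086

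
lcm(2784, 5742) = 91872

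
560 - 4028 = - 3468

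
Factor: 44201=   44201^1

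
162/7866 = 9/437 = 0.02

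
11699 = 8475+3224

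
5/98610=1/19722  =  0.00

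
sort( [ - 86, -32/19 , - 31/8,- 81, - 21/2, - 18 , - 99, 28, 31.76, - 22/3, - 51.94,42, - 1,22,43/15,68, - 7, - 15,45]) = [-99, -86, - 81, - 51.94,-18, - 15, - 21/2, -22/3,-7,  -  31/8 , - 32/19, - 1,43/15, 22,28,31.76, 42,45, 68]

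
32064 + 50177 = 82241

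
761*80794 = 61484234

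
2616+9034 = 11650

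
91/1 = 91 = 91.00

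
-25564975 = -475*53821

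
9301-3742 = 5559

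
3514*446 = 1567244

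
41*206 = 8446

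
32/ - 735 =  -1 + 703/735 = - 0.04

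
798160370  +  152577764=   950738134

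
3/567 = 1/189  =  0.01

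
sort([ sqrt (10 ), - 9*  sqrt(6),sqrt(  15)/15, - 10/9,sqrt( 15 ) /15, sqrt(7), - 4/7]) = [ - 9 * sqrt( 6 ),-10/9, - 4/7,sqrt(15 )/15, sqrt( 15 )/15,  sqrt(7), sqrt(10) ] 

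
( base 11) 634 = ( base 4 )23323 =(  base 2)1011111011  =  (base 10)763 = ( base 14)3C7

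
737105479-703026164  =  34079315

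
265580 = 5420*49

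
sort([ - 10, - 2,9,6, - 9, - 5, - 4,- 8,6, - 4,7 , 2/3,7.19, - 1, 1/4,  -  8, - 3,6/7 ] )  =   [  -  10, - 9, - 8, - 8, - 5, - 4,-4, - 3, - 2, - 1,1/4,2/3,6/7,6, 6,7, 7.19, 9]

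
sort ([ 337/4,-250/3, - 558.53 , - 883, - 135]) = [ - 883,-558.53, - 135, - 250/3,337/4]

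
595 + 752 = 1347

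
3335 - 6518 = -3183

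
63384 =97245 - 33861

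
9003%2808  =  579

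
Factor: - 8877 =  - 3^1*11^1*269^1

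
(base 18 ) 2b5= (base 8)1523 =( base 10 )851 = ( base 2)1101010011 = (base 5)11401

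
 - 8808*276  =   - 2431008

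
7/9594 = 7/9594=0.00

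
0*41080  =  0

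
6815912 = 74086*92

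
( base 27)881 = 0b1011110100001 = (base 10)6049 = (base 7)23431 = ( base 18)10c1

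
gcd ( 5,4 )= 1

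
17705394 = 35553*498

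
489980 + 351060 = 841040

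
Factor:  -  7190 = -2^1*5^1 * 719^1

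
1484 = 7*212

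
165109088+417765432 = 582874520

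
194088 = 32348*6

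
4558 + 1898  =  6456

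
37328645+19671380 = 57000025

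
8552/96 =89 + 1/12 = 89.08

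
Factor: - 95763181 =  - 107^1*887^1*1009^1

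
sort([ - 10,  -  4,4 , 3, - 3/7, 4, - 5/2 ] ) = [- 10 ,-4 , - 5/2,-3/7,3,  4,  4 ]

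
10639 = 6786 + 3853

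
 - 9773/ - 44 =222 + 5/44 = 222.11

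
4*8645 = 34580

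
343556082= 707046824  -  363490742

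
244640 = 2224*110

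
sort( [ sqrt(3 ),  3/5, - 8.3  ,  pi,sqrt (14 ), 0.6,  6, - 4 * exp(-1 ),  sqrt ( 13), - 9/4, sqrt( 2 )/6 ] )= [ - 8.3, - 9/4, - 4*exp ( - 1 ),sqrt( 2 ) /6,0.6, 3/5,sqrt(3 ), pi, sqrt( 13 ),  sqrt( 14 ) , 6 ]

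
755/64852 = 755/64852  =  0.01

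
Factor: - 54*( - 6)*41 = 13284 = 2^2 * 3^4*41^1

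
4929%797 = 147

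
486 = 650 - 164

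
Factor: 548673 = 3^1*37^1*4943^1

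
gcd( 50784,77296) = 16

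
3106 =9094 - 5988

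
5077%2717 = 2360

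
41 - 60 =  - 19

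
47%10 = 7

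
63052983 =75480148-12427165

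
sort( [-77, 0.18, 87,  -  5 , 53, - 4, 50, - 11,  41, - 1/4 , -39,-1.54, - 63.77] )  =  [ - 77, - 63.77, - 39, - 11,- 5, - 4,-1.54, - 1/4, 0.18,  41,50, 53,87]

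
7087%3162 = 763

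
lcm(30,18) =90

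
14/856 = 7/428  =  0.02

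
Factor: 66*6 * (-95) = -37620  =  - 2^2 *3^2*5^1*11^1*19^1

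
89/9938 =89/9938= 0.01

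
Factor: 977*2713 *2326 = 6165297926  =  2^1*977^1*1163^1 * 2713^1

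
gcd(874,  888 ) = 2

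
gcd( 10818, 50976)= 18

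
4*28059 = 112236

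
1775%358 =343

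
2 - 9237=-9235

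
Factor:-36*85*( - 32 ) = 2^7 * 3^2*5^1 * 17^1 = 97920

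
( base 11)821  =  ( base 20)29B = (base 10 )991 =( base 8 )1737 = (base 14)50b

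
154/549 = 154/549 = 0.28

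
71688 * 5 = 358440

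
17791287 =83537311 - 65746024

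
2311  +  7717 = 10028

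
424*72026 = 30539024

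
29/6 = 29/6 = 4.83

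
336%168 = 0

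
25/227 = 25/227 = 0.11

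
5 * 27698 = 138490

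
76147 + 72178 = 148325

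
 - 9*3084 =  - 27756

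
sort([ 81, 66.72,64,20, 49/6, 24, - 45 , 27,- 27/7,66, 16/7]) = [ - 45, - 27/7,16/7,49/6,20,  24, 27, 64,66,66.72, 81 ]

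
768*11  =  8448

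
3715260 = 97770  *38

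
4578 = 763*6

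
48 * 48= 2304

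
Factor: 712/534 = 2^2*3^( - 1) = 4/3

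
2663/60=44 + 23/60 = 44.38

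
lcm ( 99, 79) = 7821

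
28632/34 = 842 + 2/17=842.12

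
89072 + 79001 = 168073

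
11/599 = 11/599 = 0.02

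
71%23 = 2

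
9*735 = 6615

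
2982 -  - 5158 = 8140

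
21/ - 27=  - 7/9 =- 0.78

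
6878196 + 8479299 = 15357495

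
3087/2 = 3087/2 = 1543.50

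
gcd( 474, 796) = 2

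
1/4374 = 1/4374 = 0.00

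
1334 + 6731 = 8065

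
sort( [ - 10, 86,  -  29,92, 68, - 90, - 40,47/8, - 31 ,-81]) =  [ - 90, - 81,-40, - 31, - 29, - 10,  47/8, 68, 86 , 92]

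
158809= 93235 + 65574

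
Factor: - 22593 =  - 3^1*17^1*443^1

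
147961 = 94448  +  53513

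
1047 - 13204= - 12157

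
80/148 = 20/37 =0.54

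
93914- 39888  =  54026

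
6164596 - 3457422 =2707174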